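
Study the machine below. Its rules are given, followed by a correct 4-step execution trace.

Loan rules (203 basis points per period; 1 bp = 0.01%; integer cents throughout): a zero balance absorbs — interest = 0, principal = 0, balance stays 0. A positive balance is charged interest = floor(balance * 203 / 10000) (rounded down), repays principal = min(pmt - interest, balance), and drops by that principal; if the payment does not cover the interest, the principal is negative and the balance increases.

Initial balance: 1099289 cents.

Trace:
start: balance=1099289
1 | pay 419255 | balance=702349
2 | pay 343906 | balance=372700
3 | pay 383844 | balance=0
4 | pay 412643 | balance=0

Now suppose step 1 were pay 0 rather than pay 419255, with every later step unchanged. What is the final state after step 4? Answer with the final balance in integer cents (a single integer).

29015

(re-executing from step 1 with the substitution; state before step 1: balance=1099289)
1 | pay 0 | balance=1121604
2 | pay 343906 | balance=800466
3 | pay 383844 | balance=432871
4 | pay 412643 | balance=29015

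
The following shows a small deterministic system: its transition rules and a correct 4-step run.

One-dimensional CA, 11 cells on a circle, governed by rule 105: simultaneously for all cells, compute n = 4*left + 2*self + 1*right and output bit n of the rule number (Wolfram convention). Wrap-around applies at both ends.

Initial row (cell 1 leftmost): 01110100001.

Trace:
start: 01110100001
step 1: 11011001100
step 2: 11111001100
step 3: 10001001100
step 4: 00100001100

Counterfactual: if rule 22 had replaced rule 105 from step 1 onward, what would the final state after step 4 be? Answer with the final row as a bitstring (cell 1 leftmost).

(re-executing steps 1..4 under rule 22; state before step 1: 01110100001)
step 1: 00000110011
step 2: 10001001100
step 3: 11011110011
step 4: 00000001100

00000001100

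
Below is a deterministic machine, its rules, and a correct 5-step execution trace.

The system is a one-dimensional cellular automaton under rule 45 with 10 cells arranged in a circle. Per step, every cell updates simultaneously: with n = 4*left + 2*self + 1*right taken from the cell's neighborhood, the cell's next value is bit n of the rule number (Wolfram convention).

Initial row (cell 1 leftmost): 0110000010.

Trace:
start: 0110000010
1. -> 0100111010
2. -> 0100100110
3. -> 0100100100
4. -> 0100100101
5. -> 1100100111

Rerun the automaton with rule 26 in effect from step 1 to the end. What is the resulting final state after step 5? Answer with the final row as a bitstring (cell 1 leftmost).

(re-executing steps 1..5 under rule 26; state before step 1: 0110000010)
1. -> 1101000101
2. -> 0000101001
3. -> 1001000110
4. -> 0110101100
5. -> 1100001010

1100001010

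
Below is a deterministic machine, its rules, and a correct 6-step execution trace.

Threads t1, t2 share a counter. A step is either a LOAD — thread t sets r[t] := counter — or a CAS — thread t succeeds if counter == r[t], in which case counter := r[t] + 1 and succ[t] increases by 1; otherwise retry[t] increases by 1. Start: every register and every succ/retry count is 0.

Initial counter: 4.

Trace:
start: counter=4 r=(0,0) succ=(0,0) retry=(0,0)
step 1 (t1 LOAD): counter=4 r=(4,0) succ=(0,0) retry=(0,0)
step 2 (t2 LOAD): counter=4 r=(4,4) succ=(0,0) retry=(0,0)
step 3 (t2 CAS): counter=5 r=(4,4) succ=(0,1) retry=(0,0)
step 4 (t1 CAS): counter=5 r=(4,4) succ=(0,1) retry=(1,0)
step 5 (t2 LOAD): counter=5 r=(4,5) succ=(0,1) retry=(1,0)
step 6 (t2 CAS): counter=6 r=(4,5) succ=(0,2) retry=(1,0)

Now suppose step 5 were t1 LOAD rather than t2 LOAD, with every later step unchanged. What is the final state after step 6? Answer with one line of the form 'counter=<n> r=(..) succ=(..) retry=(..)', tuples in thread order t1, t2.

(re-executing from step 5 with the substitution; state before step 5: counter=5 r=(4,4) succ=(0,1) retry=(1,0))
step 5 (t1 LOAD): counter=5 r=(5,4) succ=(0,1) retry=(1,0)
step 6 (t2 CAS): counter=5 r=(5,4) succ=(0,1) retry=(1,1)

counter=5 r=(5,4) succ=(0,1) retry=(1,1)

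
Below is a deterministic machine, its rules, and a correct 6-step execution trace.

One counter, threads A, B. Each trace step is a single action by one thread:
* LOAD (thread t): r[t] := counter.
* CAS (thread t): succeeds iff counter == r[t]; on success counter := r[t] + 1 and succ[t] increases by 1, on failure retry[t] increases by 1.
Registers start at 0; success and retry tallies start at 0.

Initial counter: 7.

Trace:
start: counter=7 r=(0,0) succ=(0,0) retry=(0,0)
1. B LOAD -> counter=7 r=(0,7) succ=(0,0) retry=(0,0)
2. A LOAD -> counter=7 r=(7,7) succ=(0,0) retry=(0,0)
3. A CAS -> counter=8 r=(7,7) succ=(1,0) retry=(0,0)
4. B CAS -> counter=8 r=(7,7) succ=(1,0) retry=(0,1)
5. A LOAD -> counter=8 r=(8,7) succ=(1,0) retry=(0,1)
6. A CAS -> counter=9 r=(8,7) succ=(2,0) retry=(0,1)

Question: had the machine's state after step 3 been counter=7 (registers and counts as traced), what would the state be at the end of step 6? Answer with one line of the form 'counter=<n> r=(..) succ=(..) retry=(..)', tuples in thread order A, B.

state after step 3 := counter=7 r=(7,7) succ=(1,0) retry=(0,0)
4. B CAS -> counter=8 r=(7,7) succ=(1,1) retry=(0,0)
5. A LOAD -> counter=8 r=(8,7) succ=(1,1) retry=(0,0)
6. A CAS -> counter=9 r=(8,7) succ=(2,1) retry=(0,0)

counter=9 r=(8,7) succ=(2,1) retry=(0,0)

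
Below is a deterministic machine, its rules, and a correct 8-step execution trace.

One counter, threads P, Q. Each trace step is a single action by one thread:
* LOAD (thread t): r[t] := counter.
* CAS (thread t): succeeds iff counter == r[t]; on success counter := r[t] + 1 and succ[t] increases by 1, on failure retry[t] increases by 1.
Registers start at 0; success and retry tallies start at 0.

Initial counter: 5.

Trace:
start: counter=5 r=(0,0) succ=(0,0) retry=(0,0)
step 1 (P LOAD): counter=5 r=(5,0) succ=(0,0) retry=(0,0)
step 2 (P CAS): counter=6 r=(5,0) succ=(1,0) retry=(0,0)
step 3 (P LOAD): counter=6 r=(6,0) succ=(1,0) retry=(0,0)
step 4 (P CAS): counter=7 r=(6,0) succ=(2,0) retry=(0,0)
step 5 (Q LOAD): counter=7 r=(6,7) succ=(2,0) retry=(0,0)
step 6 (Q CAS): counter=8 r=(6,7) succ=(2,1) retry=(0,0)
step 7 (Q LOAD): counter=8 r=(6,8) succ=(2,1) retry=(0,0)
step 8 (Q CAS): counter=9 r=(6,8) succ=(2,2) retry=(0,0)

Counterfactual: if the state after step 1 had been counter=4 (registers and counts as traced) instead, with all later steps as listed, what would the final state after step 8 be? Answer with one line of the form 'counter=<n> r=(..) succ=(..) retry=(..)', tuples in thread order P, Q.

state after step 1 := counter=4 r=(5,0) succ=(0,0) retry=(0,0)
step 2 (P CAS): counter=4 r=(5,0) succ=(0,0) retry=(1,0)
step 3 (P LOAD): counter=4 r=(4,0) succ=(0,0) retry=(1,0)
step 4 (P CAS): counter=5 r=(4,0) succ=(1,0) retry=(1,0)
step 5 (Q LOAD): counter=5 r=(4,5) succ=(1,0) retry=(1,0)
step 6 (Q CAS): counter=6 r=(4,5) succ=(1,1) retry=(1,0)
step 7 (Q LOAD): counter=6 r=(4,6) succ=(1,1) retry=(1,0)
step 8 (Q CAS): counter=7 r=(4,6) succ=(1,2) retry=(1,0)

counter=7 r=(4,6) succ=(1,2) retry=(1,0)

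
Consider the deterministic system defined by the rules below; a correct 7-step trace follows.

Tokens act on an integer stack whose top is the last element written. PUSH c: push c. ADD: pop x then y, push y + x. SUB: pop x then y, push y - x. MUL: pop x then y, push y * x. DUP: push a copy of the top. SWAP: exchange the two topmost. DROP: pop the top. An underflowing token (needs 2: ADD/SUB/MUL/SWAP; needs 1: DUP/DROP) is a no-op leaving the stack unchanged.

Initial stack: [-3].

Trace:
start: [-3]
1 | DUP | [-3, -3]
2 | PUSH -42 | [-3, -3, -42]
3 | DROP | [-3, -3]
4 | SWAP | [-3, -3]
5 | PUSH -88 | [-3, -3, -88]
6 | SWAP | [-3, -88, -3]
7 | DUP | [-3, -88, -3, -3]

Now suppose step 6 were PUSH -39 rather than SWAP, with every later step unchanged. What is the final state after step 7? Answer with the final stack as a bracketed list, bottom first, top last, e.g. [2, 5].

(re-executing from step 6 with the substitution; state before step 6: [-3, -3, -88])
6 | PUSH -39 | [-3, -3, -88, -39]
7 | DUP | [-3, -3, -88, -39, -39]

[-3, -3, -88, -39, -39]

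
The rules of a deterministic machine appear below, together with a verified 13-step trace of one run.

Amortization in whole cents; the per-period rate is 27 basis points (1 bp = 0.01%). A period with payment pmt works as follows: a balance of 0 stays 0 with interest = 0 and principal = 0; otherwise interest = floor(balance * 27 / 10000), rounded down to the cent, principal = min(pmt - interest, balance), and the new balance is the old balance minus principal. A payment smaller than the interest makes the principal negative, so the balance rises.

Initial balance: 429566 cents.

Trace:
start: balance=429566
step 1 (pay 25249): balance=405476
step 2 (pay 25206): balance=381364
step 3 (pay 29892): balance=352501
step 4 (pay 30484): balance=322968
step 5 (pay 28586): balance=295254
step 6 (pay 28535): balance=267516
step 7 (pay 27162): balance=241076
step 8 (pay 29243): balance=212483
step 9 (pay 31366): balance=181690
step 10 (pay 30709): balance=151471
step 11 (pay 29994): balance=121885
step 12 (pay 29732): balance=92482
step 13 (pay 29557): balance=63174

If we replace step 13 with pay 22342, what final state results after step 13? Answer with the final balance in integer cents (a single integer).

(re-executing from step 13 with the substitution; state before step 13: balance=92482)
step 13 (pay 22342): balance=70389

70389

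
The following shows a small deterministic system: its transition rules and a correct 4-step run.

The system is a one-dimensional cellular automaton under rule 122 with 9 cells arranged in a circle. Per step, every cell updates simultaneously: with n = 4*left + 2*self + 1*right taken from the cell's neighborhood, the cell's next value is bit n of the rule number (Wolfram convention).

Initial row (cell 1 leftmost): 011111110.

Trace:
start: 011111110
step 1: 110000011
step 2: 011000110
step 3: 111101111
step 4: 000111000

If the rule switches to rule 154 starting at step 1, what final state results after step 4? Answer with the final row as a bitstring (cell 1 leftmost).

111100111

(re-executing steps 1..4 under rule 154; state before step 1: 011111110)
step 1: 111111101
step 2: 111111001
step 3: 111110111
step 4: 111100111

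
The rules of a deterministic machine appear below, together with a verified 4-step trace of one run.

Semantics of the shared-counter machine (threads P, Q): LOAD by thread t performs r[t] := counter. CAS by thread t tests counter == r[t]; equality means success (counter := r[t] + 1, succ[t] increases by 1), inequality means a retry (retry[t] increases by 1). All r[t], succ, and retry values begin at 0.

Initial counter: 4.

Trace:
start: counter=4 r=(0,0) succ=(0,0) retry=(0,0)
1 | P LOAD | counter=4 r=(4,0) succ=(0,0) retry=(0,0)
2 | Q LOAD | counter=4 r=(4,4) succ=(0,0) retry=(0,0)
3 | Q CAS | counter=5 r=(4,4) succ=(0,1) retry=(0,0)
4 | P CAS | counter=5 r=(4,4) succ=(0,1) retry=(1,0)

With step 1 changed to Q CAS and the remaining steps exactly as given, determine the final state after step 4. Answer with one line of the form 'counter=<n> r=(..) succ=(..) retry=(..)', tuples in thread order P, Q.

(re-executing from step 1 with the substitution; state before step 1: counter=4 r=(0,0) succ=(0,0) retry=(0,0))
1 | Q CAS | counter=4 r=(0,0) succ=(0,0) retry=(0,1)
2 | Q LOAD | counter=4 r=(0,4) succ=(0,0) retry=(0,1)
3 | Q CAS | counter=5 r=(0,4) succ=(0,1) retry=(0,1)
4 | P CAS | counter=5 r=(0,4) succ=(0,1) retry=(1,1)

counter=5 r=(0,4) succ=(0,1) retry=(1,1)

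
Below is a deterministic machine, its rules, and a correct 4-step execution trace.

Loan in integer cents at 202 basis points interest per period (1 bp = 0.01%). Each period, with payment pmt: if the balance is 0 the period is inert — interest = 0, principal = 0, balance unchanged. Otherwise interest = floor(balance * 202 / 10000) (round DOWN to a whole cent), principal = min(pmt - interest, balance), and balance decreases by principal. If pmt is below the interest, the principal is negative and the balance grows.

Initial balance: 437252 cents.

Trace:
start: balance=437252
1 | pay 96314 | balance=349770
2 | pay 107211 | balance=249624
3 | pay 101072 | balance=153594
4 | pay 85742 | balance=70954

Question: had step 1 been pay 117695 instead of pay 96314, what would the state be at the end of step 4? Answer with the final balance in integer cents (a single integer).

48251

(re-executing from step 1 with the substitution; state before step 1: balance=437252)
1 | pay 117695 | balance=328389
2 | pay 107211 | balance=227811
3 | pay 101072 | balance=131340
4 | pay 85742 | balance=48251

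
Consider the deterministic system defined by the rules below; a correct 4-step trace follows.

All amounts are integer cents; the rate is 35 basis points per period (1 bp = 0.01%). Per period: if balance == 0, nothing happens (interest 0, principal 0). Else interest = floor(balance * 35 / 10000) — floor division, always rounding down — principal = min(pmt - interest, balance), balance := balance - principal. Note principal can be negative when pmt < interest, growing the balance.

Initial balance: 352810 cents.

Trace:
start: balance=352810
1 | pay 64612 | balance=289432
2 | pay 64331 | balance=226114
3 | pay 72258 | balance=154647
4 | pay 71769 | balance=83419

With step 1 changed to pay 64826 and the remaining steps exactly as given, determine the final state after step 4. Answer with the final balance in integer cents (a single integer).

(re-executing from step 1 with the substitution; state before step 1: balance=352810)
1 | pay 64826 | balance=289218
2 | pay 64331 | balance=225899
3 | pay 72258 | balance=154431
4 | pay 71769 | balance=83202

83202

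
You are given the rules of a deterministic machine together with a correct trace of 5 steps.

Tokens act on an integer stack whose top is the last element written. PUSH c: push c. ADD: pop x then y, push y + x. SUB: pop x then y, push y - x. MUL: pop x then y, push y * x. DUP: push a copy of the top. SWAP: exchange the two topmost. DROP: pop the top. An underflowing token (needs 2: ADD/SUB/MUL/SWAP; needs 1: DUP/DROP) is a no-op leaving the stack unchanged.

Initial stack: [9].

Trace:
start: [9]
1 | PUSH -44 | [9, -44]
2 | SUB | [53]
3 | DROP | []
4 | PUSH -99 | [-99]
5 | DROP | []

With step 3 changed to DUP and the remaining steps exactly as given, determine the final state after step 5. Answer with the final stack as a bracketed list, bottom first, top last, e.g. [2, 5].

[53, 53]

(re-executing from step 3 with the substitution; state before step 3: [53])
3 | DUP | [53, 53]
4 | PUSH -99 | [53, 53, -99]
5 | DROP | [53, 53]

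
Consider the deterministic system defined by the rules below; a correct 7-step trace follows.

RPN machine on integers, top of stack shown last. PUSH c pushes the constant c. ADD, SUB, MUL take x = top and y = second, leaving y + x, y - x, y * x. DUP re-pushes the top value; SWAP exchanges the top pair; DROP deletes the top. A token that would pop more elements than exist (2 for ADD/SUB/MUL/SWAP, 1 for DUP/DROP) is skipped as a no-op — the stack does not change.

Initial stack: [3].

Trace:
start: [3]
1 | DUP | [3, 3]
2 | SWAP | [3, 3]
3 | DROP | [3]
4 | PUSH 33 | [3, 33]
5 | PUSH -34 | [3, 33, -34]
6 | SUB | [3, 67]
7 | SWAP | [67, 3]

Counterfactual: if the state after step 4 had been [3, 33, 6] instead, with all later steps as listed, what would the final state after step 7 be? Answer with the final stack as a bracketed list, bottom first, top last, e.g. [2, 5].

state after step 4 := [3, 33, 6]
5 | PUSH -34 | [3, 33, 6, -34]
6 | SUB | [3, 33, 40]
7 | SWAP | [3, 40, 33]

[3, 40, 33]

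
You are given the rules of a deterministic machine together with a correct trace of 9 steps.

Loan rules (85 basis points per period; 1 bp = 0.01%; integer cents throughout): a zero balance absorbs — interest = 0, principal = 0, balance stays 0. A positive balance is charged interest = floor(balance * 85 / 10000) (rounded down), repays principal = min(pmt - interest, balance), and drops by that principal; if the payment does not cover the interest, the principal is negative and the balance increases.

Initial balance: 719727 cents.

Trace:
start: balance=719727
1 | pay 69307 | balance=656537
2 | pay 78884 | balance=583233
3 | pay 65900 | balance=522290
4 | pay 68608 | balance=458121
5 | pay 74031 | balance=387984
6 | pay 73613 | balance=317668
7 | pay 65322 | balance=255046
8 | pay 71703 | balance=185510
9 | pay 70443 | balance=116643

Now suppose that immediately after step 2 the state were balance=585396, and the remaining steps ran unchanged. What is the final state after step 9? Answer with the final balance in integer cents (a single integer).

state after step 2 := balance=585396
3 | pay 65900 | balance=524471
4 | pay 68608 | balance=460321
5 | pay 74031 | balance=390202
6 | pay 73613 | balance=319905
7 | pay 65322 | balance=257302
8 | pay 71703 | balance=187786
9 | pay 70443 | balance=118939

118939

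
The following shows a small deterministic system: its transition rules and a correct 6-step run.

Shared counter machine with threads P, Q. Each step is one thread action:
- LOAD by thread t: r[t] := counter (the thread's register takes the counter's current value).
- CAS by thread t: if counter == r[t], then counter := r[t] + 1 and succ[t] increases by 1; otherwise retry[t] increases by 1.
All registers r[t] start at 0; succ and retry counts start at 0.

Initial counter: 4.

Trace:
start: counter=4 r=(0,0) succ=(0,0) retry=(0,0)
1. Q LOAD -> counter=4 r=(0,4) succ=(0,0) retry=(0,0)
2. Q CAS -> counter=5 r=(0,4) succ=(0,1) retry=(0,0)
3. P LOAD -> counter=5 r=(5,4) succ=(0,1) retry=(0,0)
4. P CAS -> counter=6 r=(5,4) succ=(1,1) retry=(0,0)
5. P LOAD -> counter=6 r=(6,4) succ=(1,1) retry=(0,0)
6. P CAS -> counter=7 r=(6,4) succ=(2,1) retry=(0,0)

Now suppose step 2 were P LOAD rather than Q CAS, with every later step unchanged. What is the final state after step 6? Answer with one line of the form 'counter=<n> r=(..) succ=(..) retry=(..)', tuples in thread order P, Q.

counter=6 r=(5,4) succ=(2,0) retry=(0,0)

(re-executing from step 2 with the substitution; state before step 2: counter=4 r=(0,4) succ=(0,0) retry=(0,0))
2. P LOAD -> counter=4 r=(4,4) succ=(0,0) retry=(0,0)
3. P LOAD -> counter=4 r=(4,4) succ=(0,0) retry=(0,0)
4. P CAS -> counter=5 r=(4,4) succ=(1,0) retry=(0,0)
5. P LOAD -> counter=5 r=(5,4) succ=(1,0) retry=(0,0)
6. P CAS -> counter=6 r=(5,4) succ=(2,0) retry=(0,0)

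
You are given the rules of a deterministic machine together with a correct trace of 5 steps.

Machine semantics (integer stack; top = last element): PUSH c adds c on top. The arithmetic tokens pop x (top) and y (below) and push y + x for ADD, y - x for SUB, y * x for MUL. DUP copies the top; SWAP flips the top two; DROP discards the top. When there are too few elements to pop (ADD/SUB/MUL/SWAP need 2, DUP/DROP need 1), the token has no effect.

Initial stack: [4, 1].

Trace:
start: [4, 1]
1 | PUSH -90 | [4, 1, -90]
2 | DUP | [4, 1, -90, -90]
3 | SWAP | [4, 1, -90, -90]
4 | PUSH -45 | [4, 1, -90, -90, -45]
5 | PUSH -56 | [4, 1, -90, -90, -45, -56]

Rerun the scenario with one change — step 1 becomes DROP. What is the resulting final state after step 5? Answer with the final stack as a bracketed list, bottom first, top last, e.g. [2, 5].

[4, 4, -45, -56]

(re-executing from step 1 with the substitution; state before step 1: [4, 1])
1 | DROP | [4]
2 | DUP | [4, 4]
3 | SWAP | [4, 4]
4 | PUSH -45 | [4, 4, -45]
5 | PUSH -56 | [4, 4, -45, -56]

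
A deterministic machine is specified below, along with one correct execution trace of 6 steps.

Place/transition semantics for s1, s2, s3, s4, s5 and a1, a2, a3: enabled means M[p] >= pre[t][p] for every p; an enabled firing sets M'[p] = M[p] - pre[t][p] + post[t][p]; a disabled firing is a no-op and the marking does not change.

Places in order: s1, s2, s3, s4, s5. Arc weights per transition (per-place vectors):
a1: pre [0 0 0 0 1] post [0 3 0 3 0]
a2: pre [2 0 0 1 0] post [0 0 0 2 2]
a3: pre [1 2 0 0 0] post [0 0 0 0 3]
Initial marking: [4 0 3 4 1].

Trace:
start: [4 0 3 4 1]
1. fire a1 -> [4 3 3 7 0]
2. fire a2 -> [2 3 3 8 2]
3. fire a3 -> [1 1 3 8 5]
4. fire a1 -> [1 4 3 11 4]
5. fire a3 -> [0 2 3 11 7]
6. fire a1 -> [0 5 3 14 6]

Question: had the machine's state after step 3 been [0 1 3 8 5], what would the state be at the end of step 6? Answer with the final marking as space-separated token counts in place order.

0 7 3 14 3

state after step 3 := [0 1 3 8 5]
4. fire a1 -> [0 4 3 11 4]
5. fire a3 -> [0 4 3 11 4]
6. fire a1 -> [0 7 3 14 3]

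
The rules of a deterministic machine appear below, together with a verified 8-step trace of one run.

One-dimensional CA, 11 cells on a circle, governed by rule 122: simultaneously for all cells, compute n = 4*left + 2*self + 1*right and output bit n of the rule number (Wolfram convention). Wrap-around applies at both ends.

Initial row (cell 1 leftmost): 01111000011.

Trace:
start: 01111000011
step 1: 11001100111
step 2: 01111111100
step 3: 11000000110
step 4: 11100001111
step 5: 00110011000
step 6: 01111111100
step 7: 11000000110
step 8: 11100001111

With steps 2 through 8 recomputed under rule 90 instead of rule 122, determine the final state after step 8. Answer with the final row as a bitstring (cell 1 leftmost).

(re-executing steps 2..8 under rule 90; state before step 2: 11001100111)
step 2: 01111111100
step 3: 11000000110
step 4: 11100001110
step 5: 10110011010
step 6: 00111111000
step 7: 01100001100
step 8: 11110011110

11110011110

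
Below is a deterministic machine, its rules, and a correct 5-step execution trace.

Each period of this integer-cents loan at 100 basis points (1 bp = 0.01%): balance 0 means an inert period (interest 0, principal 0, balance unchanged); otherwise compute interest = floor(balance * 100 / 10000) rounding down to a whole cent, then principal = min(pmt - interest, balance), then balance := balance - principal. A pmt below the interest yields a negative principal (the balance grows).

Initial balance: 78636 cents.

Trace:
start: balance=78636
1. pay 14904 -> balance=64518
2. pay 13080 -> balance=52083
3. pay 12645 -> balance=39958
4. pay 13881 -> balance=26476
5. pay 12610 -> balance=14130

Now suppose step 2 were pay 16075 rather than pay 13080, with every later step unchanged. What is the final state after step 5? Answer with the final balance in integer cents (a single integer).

(re-executing from step 2 with the substitution; state before step 2: balance=64518)
2. pay 16075 -> balance=49088
3. pay 12645 -> balance=36933
4. pay 13881 -> balance=23421
5. pay 12610 -> balance=11045

11045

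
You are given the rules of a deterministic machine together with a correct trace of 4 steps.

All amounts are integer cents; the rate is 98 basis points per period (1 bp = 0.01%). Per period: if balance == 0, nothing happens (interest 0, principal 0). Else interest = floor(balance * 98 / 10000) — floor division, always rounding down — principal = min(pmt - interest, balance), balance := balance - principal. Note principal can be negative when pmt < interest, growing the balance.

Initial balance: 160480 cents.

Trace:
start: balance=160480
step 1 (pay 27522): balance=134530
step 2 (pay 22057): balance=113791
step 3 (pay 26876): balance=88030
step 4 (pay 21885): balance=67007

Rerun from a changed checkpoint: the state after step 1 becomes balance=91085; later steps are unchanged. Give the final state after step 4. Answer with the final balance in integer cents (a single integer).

22272

state after step 1 := balance=91085
step 2 (pay 22057): balance=69920
step 3 (pay 26876): balance=43729
step 4 (pay 21885): balance=22272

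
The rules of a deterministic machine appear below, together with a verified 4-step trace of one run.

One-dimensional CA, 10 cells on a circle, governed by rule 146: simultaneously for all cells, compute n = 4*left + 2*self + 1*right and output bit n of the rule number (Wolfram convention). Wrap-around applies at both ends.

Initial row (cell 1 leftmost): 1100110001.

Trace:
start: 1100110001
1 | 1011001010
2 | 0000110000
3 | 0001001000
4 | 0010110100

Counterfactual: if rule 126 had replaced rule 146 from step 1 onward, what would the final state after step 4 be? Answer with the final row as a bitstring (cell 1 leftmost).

1111111100

(re-executing steps 1..4 under rule 126; state before step 1: 1100110001)
1 | 0111111011
2 | 1100001111
3 | 0110011000
4 | 1111111100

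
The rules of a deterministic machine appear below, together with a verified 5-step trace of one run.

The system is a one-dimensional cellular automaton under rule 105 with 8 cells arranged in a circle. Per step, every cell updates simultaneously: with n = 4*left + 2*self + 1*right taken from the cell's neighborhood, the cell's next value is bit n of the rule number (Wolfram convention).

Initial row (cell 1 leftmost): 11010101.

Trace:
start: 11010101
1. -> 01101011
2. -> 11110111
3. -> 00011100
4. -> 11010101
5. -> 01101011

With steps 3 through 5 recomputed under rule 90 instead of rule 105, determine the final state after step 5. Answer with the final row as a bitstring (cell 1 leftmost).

(re-executing steps 3..5 under rule 90; state before step 3: 11110111)
3. -> 00010100
4. -> 00100010
5. -> 01010101

01010101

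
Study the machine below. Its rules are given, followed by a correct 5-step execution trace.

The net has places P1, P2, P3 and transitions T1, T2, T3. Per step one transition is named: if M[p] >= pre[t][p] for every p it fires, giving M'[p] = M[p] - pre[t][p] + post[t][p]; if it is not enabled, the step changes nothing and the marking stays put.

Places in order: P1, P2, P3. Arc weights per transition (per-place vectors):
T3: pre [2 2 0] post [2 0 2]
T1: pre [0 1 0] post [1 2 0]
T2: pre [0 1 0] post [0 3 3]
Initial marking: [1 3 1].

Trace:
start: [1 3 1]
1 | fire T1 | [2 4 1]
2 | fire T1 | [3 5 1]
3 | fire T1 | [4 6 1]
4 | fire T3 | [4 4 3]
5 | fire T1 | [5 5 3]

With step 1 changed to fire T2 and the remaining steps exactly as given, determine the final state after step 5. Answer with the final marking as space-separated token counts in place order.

(re-executing from step 1 with the substitution; state before step 1: [1 3 1])
1 | fire T2 | [1 5 4]
2 | fire T1 | [2 6 4]
3 | fire T1 | [3 7 4]
4 | fire T3 | [3 5 6]
5 | fire T1 | [4 6 6]

4 6 6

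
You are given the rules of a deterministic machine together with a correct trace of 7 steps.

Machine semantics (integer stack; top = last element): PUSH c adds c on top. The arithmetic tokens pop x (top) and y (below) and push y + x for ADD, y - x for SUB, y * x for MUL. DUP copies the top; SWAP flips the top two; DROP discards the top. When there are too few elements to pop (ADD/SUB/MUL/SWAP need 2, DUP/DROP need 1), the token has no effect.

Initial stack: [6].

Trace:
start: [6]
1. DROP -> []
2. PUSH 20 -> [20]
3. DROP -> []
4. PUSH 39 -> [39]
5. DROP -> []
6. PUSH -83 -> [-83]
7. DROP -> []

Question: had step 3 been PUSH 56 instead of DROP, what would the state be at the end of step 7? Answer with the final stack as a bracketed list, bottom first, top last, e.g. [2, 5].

(re-executing from step 3 with the substitution; state before step 3: [20])
3. PUSH 56 -> [20, 56]
4. PUSH 39 -> [20, 56, 39]
5. DROP -> [20, 56]
6. PUSH -83 -> [20, 56, -83]
7. DROP -> [20, 56]

[20, 56]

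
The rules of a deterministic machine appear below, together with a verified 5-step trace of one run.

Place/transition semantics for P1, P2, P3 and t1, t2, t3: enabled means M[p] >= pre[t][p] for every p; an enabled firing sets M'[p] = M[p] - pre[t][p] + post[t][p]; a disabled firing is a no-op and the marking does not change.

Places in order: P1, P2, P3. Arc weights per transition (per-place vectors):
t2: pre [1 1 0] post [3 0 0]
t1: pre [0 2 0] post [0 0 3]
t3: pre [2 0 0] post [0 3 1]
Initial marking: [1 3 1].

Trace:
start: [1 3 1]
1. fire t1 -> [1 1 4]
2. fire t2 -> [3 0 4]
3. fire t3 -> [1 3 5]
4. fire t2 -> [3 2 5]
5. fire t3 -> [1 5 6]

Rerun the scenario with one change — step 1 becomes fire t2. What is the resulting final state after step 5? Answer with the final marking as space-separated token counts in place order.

(re-executing from step 1 with the substitution; state before step 1: [1 3 1])
1. fire t2 -> [3 2 1]
2. fire t2 -> [5 1 1]
3. fire t3 -> [3 4 2]
4. fire t2 -> [5 3 2]
5. fire t3 -> [3 6 3]

3 6 3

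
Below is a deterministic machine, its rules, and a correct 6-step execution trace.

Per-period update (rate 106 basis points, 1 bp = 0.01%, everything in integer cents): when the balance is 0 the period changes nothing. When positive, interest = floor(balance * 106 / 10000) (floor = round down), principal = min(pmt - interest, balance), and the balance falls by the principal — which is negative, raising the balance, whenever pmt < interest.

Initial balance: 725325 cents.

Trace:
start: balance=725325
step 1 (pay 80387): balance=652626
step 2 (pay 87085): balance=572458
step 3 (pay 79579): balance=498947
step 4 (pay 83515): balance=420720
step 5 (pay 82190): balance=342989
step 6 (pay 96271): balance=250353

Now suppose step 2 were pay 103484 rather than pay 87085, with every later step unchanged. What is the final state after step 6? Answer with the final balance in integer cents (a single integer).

233249

(re-executing from step 2 with the substitution; state before step 2: balance=652626)
step 2 (pay 103484): balance=556059
step 3 (pay 79579): balance=482374
step 4 (pay 83515): balance=403972
step 5 (pay 82190): balance=326064
step 6 (pay 96271): balance=233249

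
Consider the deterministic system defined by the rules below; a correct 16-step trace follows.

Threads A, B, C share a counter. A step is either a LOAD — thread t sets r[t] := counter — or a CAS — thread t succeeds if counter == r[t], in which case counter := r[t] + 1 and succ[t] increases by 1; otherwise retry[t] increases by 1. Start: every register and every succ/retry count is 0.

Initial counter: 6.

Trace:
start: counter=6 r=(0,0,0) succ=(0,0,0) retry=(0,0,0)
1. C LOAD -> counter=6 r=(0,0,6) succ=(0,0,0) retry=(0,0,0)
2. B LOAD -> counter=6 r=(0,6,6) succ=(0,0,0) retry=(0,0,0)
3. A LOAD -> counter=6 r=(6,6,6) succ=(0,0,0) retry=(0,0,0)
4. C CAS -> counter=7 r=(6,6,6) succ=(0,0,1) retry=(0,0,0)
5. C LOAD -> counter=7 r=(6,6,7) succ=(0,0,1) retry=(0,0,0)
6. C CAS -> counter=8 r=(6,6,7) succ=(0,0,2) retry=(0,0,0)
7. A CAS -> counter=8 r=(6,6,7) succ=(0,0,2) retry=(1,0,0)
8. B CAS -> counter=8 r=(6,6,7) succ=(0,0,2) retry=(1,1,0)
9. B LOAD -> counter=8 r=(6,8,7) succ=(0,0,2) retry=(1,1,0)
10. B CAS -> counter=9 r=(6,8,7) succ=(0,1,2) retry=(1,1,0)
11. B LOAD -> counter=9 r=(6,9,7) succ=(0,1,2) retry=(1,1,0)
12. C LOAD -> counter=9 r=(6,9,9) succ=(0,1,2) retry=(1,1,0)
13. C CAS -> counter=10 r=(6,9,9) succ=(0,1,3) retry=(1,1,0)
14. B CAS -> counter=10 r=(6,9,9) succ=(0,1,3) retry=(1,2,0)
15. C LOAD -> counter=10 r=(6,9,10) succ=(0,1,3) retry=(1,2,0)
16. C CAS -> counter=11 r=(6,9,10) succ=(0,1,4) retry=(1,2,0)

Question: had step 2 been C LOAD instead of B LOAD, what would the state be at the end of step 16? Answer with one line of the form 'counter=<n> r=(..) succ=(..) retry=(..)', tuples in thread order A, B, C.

counter=11 r=(6,9,10) succ=(0,1,4) retry=(1,2,0)

(re-executing from step 2 with the substitution; state before step 2: counter=6 r=(0,0,6) succ=(0,0,0) retry=(0,0,0))
2. C LOAD -> counter=6 r=(0,0,6) succ=(0,0,0) retry=(0,0,0)
3. A LOAD -> counter=6 r=(6,0,6) succ=(0,0,0) retry=(0,0,0)
4. C CAS -> counter=7 r=(6,0,6) succ=(0,0,1) retry=(0,0,0)
5. C LOAD -> counter=7 r=(6,0,7) succ=(0,0,1) retry=(0,0,0)
6. C CAS -> counter=8 r=(6,0,7) succ=(0,0,2) retry=(0,0,0)
7. A CAS -> counter=8 r=(6,0,7) succ=(0,0,2) retry=(1,0,0)
8. B CAS -> counter=8 r=(6,0,7) succ=(0,0,2) retry=(1,1,0)
9. B LOAD -> counter=8 r=(6,8,7) succ=(0,0,2) retry=(1,1,0)
10. B CAS -> counter=9 r=(6,8,7) succ=(0,1,2) retry=(1,1,0)
11. B LOAD -> counter=9 r=(6,9,7) succ=(0,1,2) retry=(1,1,0)
12. C LOAD -> counter=9 r=(6,9,9) succ=(0,1,2) retry=(1,1,0)
13. C CAS -> counter=10 r=(6,9,9) succ=(0,1,3) retry=(1,1,0)
14. B CAS -> counter=10 r=(6,9,9) succ=(0,1,3) retry=(1,2,0)
15. C LOAD -> counter=10 r=(6,9,10) succ=(0,1,3) retry=(1,2,0)
16. C CAS -> counter=11 r=(6,9,10) succ=(0,1,4) retry=(1,2,0)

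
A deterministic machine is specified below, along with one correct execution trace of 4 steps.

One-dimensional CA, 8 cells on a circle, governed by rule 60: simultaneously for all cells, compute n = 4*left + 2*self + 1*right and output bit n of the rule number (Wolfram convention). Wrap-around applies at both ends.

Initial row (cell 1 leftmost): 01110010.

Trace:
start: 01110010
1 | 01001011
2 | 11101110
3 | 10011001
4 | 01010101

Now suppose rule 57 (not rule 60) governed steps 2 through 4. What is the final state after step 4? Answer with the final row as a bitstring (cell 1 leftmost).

(re-executing steps 2..4 under rule 57; state before step 2: 01001011)
2 | 10100110
3 | 01010101
4 | 10101010

10101010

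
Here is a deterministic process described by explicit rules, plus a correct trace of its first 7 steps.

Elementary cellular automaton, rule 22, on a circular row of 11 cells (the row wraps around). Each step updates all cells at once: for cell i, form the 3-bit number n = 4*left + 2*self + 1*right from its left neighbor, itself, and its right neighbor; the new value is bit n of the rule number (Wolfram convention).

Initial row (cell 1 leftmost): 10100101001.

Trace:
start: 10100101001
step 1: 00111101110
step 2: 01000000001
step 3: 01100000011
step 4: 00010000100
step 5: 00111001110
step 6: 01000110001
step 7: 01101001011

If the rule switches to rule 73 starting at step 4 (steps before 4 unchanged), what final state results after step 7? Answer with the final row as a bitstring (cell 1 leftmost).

01101111011

(re-executing steps 4..7 under rule 73; state before step 4: 01100000011)
step 4: 01101111011
step 5: 01101001011
step 6: 01100000011
step 7: 01101111011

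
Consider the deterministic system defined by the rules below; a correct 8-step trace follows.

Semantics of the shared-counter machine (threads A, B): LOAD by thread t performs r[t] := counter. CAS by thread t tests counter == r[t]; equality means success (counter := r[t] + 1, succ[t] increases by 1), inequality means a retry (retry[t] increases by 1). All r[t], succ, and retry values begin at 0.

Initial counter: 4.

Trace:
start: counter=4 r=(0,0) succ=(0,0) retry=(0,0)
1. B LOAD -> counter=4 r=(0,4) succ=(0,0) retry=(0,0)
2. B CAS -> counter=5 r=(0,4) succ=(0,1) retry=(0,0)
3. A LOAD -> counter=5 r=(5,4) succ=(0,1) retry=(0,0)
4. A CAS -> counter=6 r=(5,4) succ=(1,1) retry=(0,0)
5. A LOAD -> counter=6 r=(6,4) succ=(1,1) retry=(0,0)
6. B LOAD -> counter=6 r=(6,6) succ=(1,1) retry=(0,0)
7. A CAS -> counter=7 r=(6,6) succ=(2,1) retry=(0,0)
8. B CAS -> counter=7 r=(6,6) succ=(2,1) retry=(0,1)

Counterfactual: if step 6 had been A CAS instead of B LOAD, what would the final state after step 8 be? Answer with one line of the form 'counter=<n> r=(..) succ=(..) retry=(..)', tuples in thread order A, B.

(re-executing from step 6 with the substitution; state before step 6: counter=6 r=(6,4) succ=(1,1) retry=(0,0))
6. A CAS -> counter=7 r=(6,4) succ=(2,1) retry=(0,0)
7. A CAS -> counter=7 r=(6,4) succ=(2,1) retry=(1,0)
8. B CAS -> counter=7 r=(6,4) succ=(2,1) retry=(1,1)

counter=7 r=(6,4) succ=(2,1) retry=(1,1)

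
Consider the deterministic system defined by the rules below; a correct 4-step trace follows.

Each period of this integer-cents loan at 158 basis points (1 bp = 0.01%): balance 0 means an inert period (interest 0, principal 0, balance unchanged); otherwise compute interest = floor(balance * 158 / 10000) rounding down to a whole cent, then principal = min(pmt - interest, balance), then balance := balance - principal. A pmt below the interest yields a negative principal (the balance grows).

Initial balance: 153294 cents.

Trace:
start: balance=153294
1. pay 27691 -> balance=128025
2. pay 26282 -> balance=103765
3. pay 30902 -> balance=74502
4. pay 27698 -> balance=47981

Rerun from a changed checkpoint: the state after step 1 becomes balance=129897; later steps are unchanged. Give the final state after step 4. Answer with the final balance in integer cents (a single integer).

state after step 1 := balance=129897
2. pay 26282 -> balance=105667
3. pay 30902 -> balance=76434
4. pay 27698 -> balance=49943

49943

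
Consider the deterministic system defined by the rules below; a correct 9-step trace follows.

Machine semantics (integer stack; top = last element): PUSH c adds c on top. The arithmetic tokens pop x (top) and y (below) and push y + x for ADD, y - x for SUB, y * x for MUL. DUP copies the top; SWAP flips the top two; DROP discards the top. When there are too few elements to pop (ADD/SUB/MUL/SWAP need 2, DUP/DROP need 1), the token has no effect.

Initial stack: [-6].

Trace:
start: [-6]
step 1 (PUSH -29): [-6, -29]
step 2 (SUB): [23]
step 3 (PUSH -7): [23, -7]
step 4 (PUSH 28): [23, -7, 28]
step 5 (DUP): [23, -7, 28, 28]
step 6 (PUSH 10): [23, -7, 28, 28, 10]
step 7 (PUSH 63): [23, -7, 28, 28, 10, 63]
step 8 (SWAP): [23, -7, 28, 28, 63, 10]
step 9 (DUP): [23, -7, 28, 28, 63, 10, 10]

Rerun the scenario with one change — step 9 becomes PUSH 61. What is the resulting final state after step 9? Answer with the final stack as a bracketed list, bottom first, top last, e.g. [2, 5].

(re-executing from step 9 with the substitution; state before step 9: [23, -7, 28, 28, 63, 10])
step 9 (PUSH 61): [23, -7, 28, 28, 63, 10, 61]

[23, -7, 28, 28, 63, 10, 61]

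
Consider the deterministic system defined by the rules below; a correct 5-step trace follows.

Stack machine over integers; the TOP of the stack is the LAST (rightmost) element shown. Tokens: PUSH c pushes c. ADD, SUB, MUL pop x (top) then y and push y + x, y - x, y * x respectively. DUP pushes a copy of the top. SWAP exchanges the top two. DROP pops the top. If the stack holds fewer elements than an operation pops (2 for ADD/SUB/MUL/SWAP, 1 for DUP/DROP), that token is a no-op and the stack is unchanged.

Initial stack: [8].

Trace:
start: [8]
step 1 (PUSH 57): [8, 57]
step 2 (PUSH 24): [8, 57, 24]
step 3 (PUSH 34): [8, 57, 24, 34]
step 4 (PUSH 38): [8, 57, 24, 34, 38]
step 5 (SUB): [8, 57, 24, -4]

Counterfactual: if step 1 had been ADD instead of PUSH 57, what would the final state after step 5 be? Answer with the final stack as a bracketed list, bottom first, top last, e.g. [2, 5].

[8, 24, -4]

(re-executing from step 1 with the substitution; state before step 1: [8])
step 1 (ADD): [8]
step 2 (PUSH 24): [8, 24]
step 3 (PUSH 34): [8, 24, 34]
step 4 (PUSH 38): [8, 24, 34, 38]
step 5 (SUB): [8, 24, -4]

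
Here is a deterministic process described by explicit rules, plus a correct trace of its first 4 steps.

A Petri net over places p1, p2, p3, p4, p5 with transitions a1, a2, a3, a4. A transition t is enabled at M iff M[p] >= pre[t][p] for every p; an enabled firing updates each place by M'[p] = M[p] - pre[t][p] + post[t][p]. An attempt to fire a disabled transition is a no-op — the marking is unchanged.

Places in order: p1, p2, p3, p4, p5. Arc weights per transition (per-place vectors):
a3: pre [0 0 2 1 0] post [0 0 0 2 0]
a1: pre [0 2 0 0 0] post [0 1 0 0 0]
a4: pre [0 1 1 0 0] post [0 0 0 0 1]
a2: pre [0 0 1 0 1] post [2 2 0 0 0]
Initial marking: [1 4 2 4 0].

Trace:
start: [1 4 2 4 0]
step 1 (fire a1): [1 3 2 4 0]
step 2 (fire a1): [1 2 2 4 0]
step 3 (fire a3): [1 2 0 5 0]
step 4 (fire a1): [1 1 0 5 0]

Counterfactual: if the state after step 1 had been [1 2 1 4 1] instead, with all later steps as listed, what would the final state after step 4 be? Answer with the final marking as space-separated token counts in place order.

state after step 1 := [1 2 1 4 1]
step 2 (fire a1): [1 1 1 4 1]
step 3 (fire a3): [1 1 1 4 1]
step 4 (fire a1): [1 1 1 4 1]

1 1 1 4 1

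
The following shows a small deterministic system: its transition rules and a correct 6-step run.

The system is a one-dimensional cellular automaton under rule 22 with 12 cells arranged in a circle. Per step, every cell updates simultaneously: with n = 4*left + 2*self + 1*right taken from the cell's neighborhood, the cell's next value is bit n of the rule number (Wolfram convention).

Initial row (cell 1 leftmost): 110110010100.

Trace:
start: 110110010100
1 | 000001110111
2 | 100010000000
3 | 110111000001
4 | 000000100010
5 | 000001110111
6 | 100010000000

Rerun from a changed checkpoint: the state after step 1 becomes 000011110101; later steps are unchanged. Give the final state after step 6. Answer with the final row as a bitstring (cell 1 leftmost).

state after step 1 := 000011110101
2 | 100100000101
3 | 011110001100
4 | 100001010010
5 | 110011011110
6 | 001100000000

001100000000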